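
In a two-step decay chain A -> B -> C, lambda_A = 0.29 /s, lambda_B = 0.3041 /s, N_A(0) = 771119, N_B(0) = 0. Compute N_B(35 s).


N_B(t) = lambda_A * N_A0 / (lambda_B - lambda_A) * [exp(-lambda_A*t) - exp(-lambda_B*t)]
exp(-0.29*35) = 3.907608e-05; exp(-0.3041*35) = 2.385540e-05
N_B = 0.29 * 771119 / (0.3041 - 0.29) * (3.907608e-05 - 2.385540e-05)
N_B = 241.40

241.40


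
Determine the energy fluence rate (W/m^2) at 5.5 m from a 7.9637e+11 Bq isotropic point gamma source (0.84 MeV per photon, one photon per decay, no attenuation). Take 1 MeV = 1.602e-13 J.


psi = A * E * 1.602e-13 / (4*pi*r^2)
psi = 7.9637e+11 * 0.84 * 1.602e-13 / (4*pi*5.5^2)
psi = 2.8192e-04 W/m^2

2.8192e-04


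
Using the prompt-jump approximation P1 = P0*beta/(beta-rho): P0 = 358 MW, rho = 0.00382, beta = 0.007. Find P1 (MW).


P1/P0 = beta / (beta - rho)
P1/P0 = 0.007 / (0.007 - 0.00382) = 2.201258
P1 = 358 * 2.201258 = 788.05 MW

788.05


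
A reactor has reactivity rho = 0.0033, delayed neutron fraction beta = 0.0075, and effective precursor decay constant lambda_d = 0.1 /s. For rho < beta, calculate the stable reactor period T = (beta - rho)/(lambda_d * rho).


T = (beta - rho) / (lambda_d * rho)
T = (0.0075 - 0.0033) / (0.1 * 0.0033)
T = 12.727 s

12.727


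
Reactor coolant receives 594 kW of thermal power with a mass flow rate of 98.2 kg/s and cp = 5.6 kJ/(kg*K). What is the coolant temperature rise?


dT = Q / (m_dot * cp)
dT = 594 / (98.2 * 5.6)
dT = 1.0802 C

1.0802


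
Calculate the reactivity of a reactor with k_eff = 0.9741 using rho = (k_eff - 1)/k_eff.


rho = (k_eff - 1) / k_eff
rho = (0.9741 - 1) / 0.9741
rho = -0.026589

-0.026589


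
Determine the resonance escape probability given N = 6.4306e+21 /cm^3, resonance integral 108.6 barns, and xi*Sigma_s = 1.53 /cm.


p = exp(-N * I * 1e-24 / (xi*Sigma_s))
p = exp(-6.4306e+21 * 108.6 * 1e-24 / 1.53)
p = 0.63353

0.63353


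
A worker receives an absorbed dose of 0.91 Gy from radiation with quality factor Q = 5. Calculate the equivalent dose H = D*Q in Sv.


H = D * Q
H = 0.91 * 5
H = 4.5500 Sv

4.5500


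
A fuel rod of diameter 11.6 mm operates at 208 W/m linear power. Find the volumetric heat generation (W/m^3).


r = D / 2 / 1000 = 11.6 / 2 / 1000 = 0.0058 m
q''' = q' / (pi * r^2)
q''' = 208 / (pi * 0.0058^2)
q''' = 1.9681e+06 W/m^3

1.9681e+06


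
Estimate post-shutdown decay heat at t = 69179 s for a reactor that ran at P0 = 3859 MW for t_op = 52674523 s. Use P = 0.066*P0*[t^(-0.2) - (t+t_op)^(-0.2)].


P/P0 = 0.066 * [t^(-0.2) - (t + t_op)^(-0.2)]
P/P0 = 0.066 * [69179^(-0.2) - (69179 + 52674523)^(-0.2)]
P/P0 = 0.066 * [0.1076478 - 0.02854736] = 0.005220629
P = 3859 * 0.005220629 = 20.146 MW

20.146


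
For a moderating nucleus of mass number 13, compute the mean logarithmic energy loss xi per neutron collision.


xi = 1 + (A-1)^2/(2A) * ln((A-1)/(A+1))
xi = 1 + (13-1)^2/(2*13) * ln((13-1)/(13 +1))
xi = 0.14624

0.14624


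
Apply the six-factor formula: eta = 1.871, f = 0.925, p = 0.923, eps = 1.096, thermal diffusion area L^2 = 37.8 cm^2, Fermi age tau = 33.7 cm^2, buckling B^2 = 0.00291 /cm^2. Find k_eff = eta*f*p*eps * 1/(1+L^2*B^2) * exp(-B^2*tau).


k_inf = eta*f*p*eps = 1.871*0.925*0.923*1.096 = 1.750765
P_TNL = 1/(1 + L^2*B^2) = 1/(1 + 37.8*0.00291) = 0.9009025
P_FNL = exp(-B^2*tau) = exp(-0.00291*33.7) = 0.9065882
k_eff = k_inf * P_TNL * P_FNL = 1.750765 * 0.9009025 * 0.9065882
k_eff = 1.4299

1.4299


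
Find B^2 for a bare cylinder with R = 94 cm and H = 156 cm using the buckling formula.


B^2 = (2.405/R)^2 + (pi/H)^2
B^2 = (2.405/94)^2 + (pi/156)^2
B^2 = 0.0010602 /cm^2

0.0010602


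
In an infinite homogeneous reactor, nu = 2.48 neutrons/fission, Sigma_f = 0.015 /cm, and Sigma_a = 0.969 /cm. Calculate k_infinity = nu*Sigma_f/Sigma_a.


k_inf = nu * Sigma_f / Sigma_a
k_inf = 2.48 * 0.015 / 0.969
k_inf = 0.038390

0.038390


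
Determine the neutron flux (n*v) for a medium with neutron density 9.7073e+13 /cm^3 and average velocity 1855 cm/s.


phi = n * v
phi = 9.7073e+13 * 1855
phi = 1.8007e+17 /cm^2/s

1.8007e+17


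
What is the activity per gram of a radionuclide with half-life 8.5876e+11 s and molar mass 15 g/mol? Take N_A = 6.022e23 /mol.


lambda = ln(2) / t_half = ln(2) / 8.5876e+11 = 8.071489e-13 /s
SA = lambda * N_A / M
SA = 8.071489e-13 * 6.022e23 / 15
SA = 3.2404e+10 Bq/g

3.2404e+10


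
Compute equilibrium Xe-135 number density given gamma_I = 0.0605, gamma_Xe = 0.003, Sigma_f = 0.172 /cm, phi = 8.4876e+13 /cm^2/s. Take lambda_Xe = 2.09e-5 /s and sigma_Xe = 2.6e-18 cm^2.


Xe_eq = (gamma_I + gamma_Xe) * Sigma_f * phi / (lambda_Xe + sigma_Xe * phi)
Numerator = (0.0605 + 0.003) * 0.172 * 8.4876e+13 = 9.270157e+11
Denominator = 2.09e-5 + 2.6e-18 * 8.4876e+13 = 2.415776e-04
Xe_eq = 9.270157e+11 / 2.415776e-04 = 3.8373e+15 /cm^3

3.8373e+15


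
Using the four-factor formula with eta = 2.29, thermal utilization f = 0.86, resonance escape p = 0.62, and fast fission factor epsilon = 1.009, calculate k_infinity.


k_inf = eta * f * p * epsilon
k_inf = 2.29 * 0.86 * 0.62 * 1.009
k_inf = 1.2320

1.2320


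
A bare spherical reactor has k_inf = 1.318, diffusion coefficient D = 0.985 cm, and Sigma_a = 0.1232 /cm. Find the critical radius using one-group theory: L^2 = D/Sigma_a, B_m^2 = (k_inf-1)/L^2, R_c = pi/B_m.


L^2 = D / Sigma_a = 0.985 / 0.1232 = 7.995130 cm^2
B_m^2 = (k_inf - 1) / L^2 = (1.318 - 1) / 7.995130 = 0.03977421 /cm^2
For a bare sphere: B_g = pi/R, so R_c = pi / sqrt(B_m^2)
R_c = pi / sqrt(0.03977421) = 15.752 cm

15.752


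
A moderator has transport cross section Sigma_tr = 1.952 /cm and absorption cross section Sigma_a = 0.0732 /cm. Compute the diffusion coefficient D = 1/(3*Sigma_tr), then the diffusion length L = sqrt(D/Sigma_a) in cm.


D = 1 / (3 * Sigma_tr) = 1 / (3 * 1.952) = 0.1707650 cm
L = sqrt(D / Sigma_a)
L = sqrt(0.1707650 / 0.0732)
L = 1.5274 cm

1.5274


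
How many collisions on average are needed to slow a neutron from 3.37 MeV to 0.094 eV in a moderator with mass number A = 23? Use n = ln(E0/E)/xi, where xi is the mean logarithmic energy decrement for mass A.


xi = 1 + (A-1)^2/(2A)*ln((A-1)/(A+1)) = 0.08448899 (for A = 23)
n = ln(E0/E) / xi
n = ln(3.37e6 / 0.094) / 0.08448899
n = ln(3.585106e+07) / 0.08448899 = 205.88

205.88


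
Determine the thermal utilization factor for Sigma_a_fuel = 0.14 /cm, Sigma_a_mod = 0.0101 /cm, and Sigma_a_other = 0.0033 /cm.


f = Sigma_a_fuel / (Sigma_a_fuel + Sigma_a_mod + Sigma_a_other)
f = 0.14 / (0.14 + 0.0101 + 0.0033)
f = 0.91265

0.91265


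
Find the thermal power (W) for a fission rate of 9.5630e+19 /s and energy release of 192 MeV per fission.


P = fission_rate * E_MeV * 1.602e-13
P = 9.5630e+19 * 192 * 1.602e-13
P = 2.9414e+09 W

2.9414e+09


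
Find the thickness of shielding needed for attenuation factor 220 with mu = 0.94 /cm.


x = ln(factor) / mu
x = ln(220) / 0.94
x = 5.7379 cm

5.7379


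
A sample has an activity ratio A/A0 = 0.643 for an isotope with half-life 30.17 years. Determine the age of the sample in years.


lambda = ln(2) / t_half = ln(2) / 30.17 = 0.02297472 /yr
t = -ln(A/A0) / lambda
t = -ln(0.643) / 0.02297472
t = 19.222 yr

19.222


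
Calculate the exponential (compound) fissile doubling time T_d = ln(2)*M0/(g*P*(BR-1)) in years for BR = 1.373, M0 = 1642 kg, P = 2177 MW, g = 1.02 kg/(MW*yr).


Breeding gain G = BR - 1 = 1.373 - 1 = 0.373
Fissile production rate = g * P * G = 1.02 * 2177 * 0.373 = 828.26142 kg/yr
T_d = ln(2) * M0 / (g * P * G)
T_d = ln(2) * 1642 / 828.26142 = 1.3741 yr

1.3741


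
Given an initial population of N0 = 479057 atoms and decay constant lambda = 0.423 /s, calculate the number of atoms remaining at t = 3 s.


N = N0 * exp(-lambda * t)
N = 479057 * exp(-0.423 * 3)
N = 134669

134669


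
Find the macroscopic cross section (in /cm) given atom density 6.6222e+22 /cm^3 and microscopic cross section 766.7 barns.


Sigma = N * sigma_barns * 1e-24
Sigma = 6.6222e+22 * 766.7 * 1e-24
Sigma = 50.772 /cm

50.772


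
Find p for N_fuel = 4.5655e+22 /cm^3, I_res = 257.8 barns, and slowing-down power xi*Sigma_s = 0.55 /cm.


p = exp(-N * I * 1e-24 / (xi*Sigma_s))
p = exp(-4.5655e+22 * 257.8 * 1e-24 / 0.55)
p = 5.0840e-10

5.0840e-10


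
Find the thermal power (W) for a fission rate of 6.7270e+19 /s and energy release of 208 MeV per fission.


P = fission_rate * E_MeV * 1.602e-13
P = 6.7270e+19 * 208 * 1.602e-13
P = 2.2415e+09 W

2.2415e+09


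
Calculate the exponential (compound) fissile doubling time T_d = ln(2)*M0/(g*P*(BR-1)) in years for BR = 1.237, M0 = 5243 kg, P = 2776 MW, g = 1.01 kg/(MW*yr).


Breeding gain G = BR - 1 = 1.237 - 1 = 0.237
Fissile production rate = g * P * G = 1.01 * 2776 * 0.237 = 664.49112 kg/yr
T_d = ln(2) * M0 / (g * P * G)
T_d = ln(2) * 5243 / 664.49112 = 5.4691 yr

5.4691


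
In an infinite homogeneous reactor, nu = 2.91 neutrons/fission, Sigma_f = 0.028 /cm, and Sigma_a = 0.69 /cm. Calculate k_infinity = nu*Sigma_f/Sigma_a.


k_inf = nu * Sigma_f / Sigma_a
k_inf = 2.91 * 0.028 / 0.69
k_inf = 0.11809

0.11809


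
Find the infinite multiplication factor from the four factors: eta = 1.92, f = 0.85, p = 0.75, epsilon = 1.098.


k_inf = eta * f * p * epsilon
k_inf = 1.92 * 0.85 * 0.75 * 1.098
k_inf = 1.3440

1.3440


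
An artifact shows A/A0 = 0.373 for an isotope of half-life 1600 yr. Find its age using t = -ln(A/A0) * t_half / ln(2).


lambda = ln(2) / t_half = ln(2) / 1600 = 4.332170e-04 /yr
t = -ln(A/A0) / lambda
t = -ln(0.373) / 4.332170e-04
t = 2276.4 yr

2276.4


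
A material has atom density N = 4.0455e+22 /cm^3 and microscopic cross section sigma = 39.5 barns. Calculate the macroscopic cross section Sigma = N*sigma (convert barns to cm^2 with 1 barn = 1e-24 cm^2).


Sigma = N * sigma_barns * 1e-24
Sigma = 4.0455e+22 * 39.5 * 1e-24
Sigma = 1.5980 /cm

1.5980


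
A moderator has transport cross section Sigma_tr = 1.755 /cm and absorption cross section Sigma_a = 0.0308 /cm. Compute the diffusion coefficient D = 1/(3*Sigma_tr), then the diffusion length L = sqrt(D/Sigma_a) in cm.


D = 1 / (3 * Sigma_tr) = 1 / (3 * 1.755) = 0.1899335 cm
L = sqrt(D / Sigma_a)
L = sqrt(0.1899335 / 0.0308)
L = 2.4833 cm

2.4833


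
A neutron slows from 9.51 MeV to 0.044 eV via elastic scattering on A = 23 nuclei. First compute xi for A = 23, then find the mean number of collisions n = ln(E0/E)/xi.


xi = 1 + (A-1)^2/(2A)*ln((A-1)/(A+1)) = 0.08448899 (for A = 23)
n = ln(E0/E) / xi
n = ln(9.51e6 / 0.044) / 0.08448899
n = ln(2.161364e+08) / 0.08448899 = 227.15

227.15


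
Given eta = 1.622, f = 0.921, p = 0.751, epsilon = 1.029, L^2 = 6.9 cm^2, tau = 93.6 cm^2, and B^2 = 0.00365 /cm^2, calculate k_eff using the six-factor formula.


k_inf = eta*f*p*eps = 1.622*0.921*0.751*1.029 = 1.154425
P_TNL = 1/(1 + L^2*B^2) = 1/(1 + 6.9*0.00365) = 0.9754337
P_FNL = exp(-B^2*tau) = exp(-0.00365*93.6) = 0.7106040
k_eff = k_inf * P_TNL * P_FNL = 1.154425 * 0.9754337 * 0.7106040
k_eff = 0.80019

0.80019


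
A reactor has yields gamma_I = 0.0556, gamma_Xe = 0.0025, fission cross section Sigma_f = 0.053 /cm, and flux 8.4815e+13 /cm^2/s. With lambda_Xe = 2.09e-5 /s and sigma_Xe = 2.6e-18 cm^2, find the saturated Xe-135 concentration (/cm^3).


Xe_eq = (gamma_I + gamma_Xe) * Sigma_f * phi / (lambda_Xe + sigma_Xe * phi)
Numerator = (0.0556 + 0.0025) * 0.053 * 8.4815e+13 = 2.611708e+11
Denominator = 2.09e-5 + 2.6e-18 * 8.4815e+13 = 2.414190e-04
Xe_eq = 2.611708e+11 / 2.414190e-04 = 1.0818e+15 /cm^3

1.0818e+15


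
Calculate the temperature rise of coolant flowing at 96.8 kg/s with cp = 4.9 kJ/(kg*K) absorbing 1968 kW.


dT = Q / (m_dot * cp)
dT = 1968 / (96.8 * 4.9)
dT = 4.1491 C

4.1491


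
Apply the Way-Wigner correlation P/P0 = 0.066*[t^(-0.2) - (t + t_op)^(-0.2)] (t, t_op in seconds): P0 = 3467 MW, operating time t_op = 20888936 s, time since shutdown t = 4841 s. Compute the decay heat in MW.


P/P0 = 0.066 * [t^(-0.2) - (t + t_op)^(-0.2)]
P/P0 = 0.066 * [4841^(-0.2) - (4841 + 20888936)^(-0.2)]
P/P0 = 0.066 * [0.1832369 - 0.03435553] = 0.009826170
P = 3467 * 0.009826170 = 34.067 MW

34.067


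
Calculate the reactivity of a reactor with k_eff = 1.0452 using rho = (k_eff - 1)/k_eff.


rho = (k_eff - 1) / k_eff
rho = (1.0452 - 1) / 1.0452
rho = 0.043245

0.043245


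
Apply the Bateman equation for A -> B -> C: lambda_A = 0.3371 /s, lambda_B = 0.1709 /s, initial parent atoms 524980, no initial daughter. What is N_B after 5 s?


N_B(t) = lambda_A * N_A0 / (lambda_B - lambda_A) * [exp(-lambda_A*t) - exp(-lambda_B*t)]
exp(-0.3371*5) = 0.1853517; exp(-0.1709*5) = 0.4254959
N_B = 0.3371 * 524980 / (0.1709 - 0.3371) * (0.1853517 - 0.4254959)
N_B = 255707

255707


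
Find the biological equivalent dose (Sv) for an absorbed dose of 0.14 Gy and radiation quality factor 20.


H = D * Q
H = 0.14 * 20
H = 2.8000 Sv

2.8000


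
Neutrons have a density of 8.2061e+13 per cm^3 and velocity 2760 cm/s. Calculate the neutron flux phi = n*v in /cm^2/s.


phi = n * v
phi = 8.2061e+13 * 2760
phi = 2.2649e+17 /cm^2/s

2.2649e+17


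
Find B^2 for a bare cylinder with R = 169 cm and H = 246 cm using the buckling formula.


B^2 = (2.405/R)^2 + (pi/H)^2
B^2 = (2.405/169)^2 + (pi/246)^2
B^2 = 3.6561e-04 /cm^2

3.6561e-04


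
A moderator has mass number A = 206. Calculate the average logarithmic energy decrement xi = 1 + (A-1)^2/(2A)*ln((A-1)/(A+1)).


xi = 1 + (A-1)^2/(2A) * ln((A-1)/(A+1))
xi = 1 + (206-1)^2/(2*206) * ln((206-1)/(206 +1))
xi = 0.0096774

0.0096774


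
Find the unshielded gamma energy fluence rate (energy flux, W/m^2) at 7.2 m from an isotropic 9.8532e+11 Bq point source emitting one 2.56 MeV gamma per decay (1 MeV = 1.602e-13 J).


psi = A * E * 1.602e-13 / (4*pi*r^2)
psi = 9.8532e+11 * 2.56 * 1.602e-13 / (4*pi*7.2^2)
psi = 6.2030e-04 W/m^2

6.2030e-04


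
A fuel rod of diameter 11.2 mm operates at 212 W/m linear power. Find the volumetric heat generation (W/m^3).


r = D / 2 / 1000 = 11.2 / 2 / 1000 = 0.0056 m
q''' = q' / (pi * r^2)
q''' = 212 / (pi * 0.0056^2)
q''' = 2.1518e+06 W/m^3

2.1518e+06


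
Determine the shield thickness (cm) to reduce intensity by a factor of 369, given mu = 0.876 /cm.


x = ln(factor) / mu
x = ln(369) / 0.876
x = 6.7475 cm

6.7475


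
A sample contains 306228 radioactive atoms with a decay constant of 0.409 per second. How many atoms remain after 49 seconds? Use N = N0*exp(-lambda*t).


N = N0 * exp(-lambda * t)
N = 306228 * exp(-0.409 * 49)
N = 6.0583e-04

6.0583e-04


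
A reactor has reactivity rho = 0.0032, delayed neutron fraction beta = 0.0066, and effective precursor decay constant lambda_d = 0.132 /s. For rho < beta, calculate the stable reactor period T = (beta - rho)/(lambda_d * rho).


T = (beta - rho) / (lambda_d * rho)
T = (0.0066 - 0.0032) / (0.132 * 0.0032)
T = 8.0492 s

8.0492


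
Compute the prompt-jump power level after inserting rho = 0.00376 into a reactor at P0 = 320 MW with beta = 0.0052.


P1/P0 = beta / (beta - rho)
P1/P0 = 0.0052 / (0.0052 - 0.00376) = 3.611111
P1 = 320 * 3.611111 = 1155.6 MW

1155.6


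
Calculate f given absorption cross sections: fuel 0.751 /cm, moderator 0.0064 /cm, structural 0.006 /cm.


f = Sigma_a_fuel / (Sigma_a_fuel + Sigma_a_mod + Sigma_a_other)
f = 0.751 / (0.751 + 0.0064 + 0.006)
f = 0.98376

0.98376


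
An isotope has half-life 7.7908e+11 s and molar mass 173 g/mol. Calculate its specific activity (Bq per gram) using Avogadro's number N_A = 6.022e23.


lambda = ln(2) / t_half = ln(2) / 7.7908e+11 = 8.896996e-13 /s
SA = lambda * N_A / M
SA = 8.896996e-13 * 6.022e23 / 173
SA = 3.0970e+09 Bq/g

3.0970e+09


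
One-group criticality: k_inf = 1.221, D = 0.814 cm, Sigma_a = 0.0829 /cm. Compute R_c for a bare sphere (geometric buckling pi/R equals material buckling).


L^2 = D / Sigma_a = 0.814 / 0.0829 = 9.819059 cm^2
B_m^2 = (k_inf - 1) / L^2 = (1.221 - 1) / 9.819059 = 0.02250725 /cm^2
For a bare sphere: B_g = pi/R, so R_c = pi / sqrt(B_m^2)
R_c = pi / sqrt(0.02250725) = 20.941 cm

20.941


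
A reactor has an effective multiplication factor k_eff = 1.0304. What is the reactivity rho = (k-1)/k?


rho = (k_eff - 1) / k_eff
rho = (1.0304 - 1) / 1.0304
rho = 0.029503

0.029503


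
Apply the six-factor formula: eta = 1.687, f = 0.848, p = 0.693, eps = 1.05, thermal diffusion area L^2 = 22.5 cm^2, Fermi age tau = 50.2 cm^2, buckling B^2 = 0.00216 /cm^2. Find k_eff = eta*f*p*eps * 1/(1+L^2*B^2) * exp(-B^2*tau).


k_inf = eta*f*p*eps = 1.687*0.848*0.693*1.05 = 1.040959
P_TNL = 1/(1 + L^2*B^2) = 1/(1 + 22.5*0.00216) = 0.9536525
P_FNL = exp(-B^2*tau) = exp(-0.00216*50.2) = 0.8972399
k_eff = k_inf * P_TNL * P_FNL = 1.040959 * 0.9536525 * 0.8972399
k_eff = 0.89070

0.89070


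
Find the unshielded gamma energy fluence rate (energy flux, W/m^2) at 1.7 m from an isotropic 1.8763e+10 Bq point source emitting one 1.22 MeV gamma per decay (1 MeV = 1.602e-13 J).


psi = A * E * 1.602e-13 / (4*pi*r^2)
psi = 1.8763e+10 * 1.22 * 1.602e-13 / (4*pi*1.7^2)
psi = 1.0098e-04 W/m^2

1.0098e-04


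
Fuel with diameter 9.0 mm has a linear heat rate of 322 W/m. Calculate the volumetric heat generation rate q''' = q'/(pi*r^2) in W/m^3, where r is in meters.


r = D / 2 / 1000 = 9.0 / 2 / 1000 = 0.0045 m
q''' = q' / (pi * r^2)
q''' = 322 / (pi * 0.0045^2)
q''' = 5.0615e+06 W/m^3

5.0615e+06


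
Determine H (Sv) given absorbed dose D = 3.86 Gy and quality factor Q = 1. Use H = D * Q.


H = D * Q
H = 3.86 * 1
H = 3.8600 Sv

3.8600


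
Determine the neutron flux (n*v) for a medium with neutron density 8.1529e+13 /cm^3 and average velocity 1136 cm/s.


phi = n * v
phi = 8.1529e+13 * 1136
phi = 9.2617e+16 /cm^2/s

9.2617e+16


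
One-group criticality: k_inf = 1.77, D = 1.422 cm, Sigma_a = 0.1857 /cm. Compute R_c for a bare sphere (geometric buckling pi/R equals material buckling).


L^2 = D / Sigma_a = 1.422 / 0.1857 = 7.657512 cm^2
B_m^2 = (k_inf - 1) / L^2 = (1.77 - 1) / 7.657512 = 0.1005549 /cm^2
For a bare sphere: B_g = pi/R, so R_c = pi / sqrt(B_m^2)
R_c = pi / sqrt(0.1005549) = 9.9071 cm

9.9071


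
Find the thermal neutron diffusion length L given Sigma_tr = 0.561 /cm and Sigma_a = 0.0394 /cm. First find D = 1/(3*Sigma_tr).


D = 1 / (3 * Sigma_tr) = 1 / (3 * 0.561) = 0.5941771 cm
L = sqrt(D / Sigma_a)
L = sqrt(0.5941771 / 0.0394)
L = 3.8834 cm

3.8834


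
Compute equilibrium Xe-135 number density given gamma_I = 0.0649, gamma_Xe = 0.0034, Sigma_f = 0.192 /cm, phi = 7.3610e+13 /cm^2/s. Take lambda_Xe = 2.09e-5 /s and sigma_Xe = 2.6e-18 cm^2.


Xe_eq = (gamma_I + gamma_Xe) * Sigma_f * phi / (lambda_Xe + sigma_Xe * phi)
Numerator = (0.0649 + 0.0034) * 0.192 * 7.3610e+13 = 9.652921e+11
Denominator = 2.09e-5 + 2.6e-18 * 7.3610e+13 = 2.122860e-04
Xe_eq = 9.652921e+11 / 2.122860e-04 = 4.5471e+15 /cm^3

4.5471e+15


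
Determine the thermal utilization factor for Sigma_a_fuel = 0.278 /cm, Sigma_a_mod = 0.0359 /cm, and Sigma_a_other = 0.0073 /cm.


f = Sigma_a_fuel / (Sigma_a_fuel + Sigma_a_mod + Sigma_a_other)
f = 0.278 / (0.278 + 0.0359 + 0.0073)
f = 0.86550

0.86550


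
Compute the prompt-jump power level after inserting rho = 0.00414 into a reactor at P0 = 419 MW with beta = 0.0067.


P1/P0 = beta / (beta - rho)
P1/P0 = 0.0067 / (0.0067 - 0.00414) = 2.617187
P1 = 419 * 2.617187 = 1096.6 MW

1096.6


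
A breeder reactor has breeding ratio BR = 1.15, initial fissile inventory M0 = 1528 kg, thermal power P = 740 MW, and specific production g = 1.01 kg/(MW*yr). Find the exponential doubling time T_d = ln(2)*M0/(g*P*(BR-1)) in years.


Breeding gain G = BR - 1 = 1.15 - 1 = 0.15
Fissile production rate = g * P * G = 1.01 * 740 * 0.15 = 112.11 kg/yr
T_d = ln(2) * M0 / (g * P * G)
T_d = ln(2) * 1528 / 112.11 = 9.4472 yr

9.4472


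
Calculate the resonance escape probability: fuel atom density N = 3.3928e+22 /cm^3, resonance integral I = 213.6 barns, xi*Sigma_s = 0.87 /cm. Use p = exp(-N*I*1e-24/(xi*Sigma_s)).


p = exp(-N * I * 1e-24 / (xi*Sigma_s))
p = exp(-3.3928e+22 * 213.6 * 1e-24 / 0.87)
p = 2.4119e-04

2.4119e-04


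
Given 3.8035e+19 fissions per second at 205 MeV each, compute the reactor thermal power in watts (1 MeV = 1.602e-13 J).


P = fission_rate * E_MeV * 1.602e-13
P = 3.8035e+19 * 205 * 1.602e-13
P = 1.2491e+09 W

1.2491e+09


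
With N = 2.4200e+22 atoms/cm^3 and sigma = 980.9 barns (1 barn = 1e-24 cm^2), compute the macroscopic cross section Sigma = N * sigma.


Sigma = N * sigma_barns * 1e-24
Sigma = 2.4200e+22 * 980.9 * 1e-24
Sigma = 23.738 /cm

23.738


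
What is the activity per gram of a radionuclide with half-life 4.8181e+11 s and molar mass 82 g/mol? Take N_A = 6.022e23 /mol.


lambda = ln(2) / t_half = ln(2) / 4.8181e+11 = 1.438632e-12 /s
SA = lambda * N_A / M
SA = 1.438632e-12 * 6.022e23 / 82
SA = 1.0565e+10 Bq/g

1.0565e+10


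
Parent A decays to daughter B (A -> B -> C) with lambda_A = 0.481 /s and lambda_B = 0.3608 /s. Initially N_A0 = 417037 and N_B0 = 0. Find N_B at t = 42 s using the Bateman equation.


N_B(t) = lambda_A * N_A0 / (lambda_B - lambda_A) * [exp(-lambda_A*t) - exp(-lambda_B*t)]
exp(-0.481*42) = 1.684158e-09; exp(-0.3608*42) = 2.623464e-07
N_B = 0.481 * 417037 / (0.3608 - 0.481) * (1.684158e-09 - 2.623464e-07)
N_B = 0.43500

0.43500


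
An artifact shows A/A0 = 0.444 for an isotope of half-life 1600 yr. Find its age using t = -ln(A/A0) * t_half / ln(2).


lambda = ln(2) / t_half = ln(2) / 1600 = 4.332170e-04 /yr
t = -ln(A/A0) / lambda
t = -ln(0.444) / 4.332170e-04
t = 1874.2 yr

1874.2


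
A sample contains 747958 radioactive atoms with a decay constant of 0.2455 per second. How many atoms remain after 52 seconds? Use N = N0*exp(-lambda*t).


N = N0 * exp(-lambda * t)
N = 747958 * exp(-0.2455 * 52)
N = 2.1364

2.1364


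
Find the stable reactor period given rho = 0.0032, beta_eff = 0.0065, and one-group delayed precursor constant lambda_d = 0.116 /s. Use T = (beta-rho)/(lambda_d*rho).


T = (beta - rho) / (lambda_d * rho)
T = (0.0065 - 0.0032) / (0.116 * 0.0032)
T = 8.8901 s

8.8901


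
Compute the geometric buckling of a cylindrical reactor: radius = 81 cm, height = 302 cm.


B^2 = (2.405/R)^2 + (pi/H)^2
B^2 = (2.405/81)^2 + (pi/302)^2
B^2 = 9.8979e-04 /cm^2

9.8979e-04


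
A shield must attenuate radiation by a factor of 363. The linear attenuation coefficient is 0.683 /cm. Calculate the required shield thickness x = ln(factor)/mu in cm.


x = ln(factor) / mu
x = ln(363) / 0.683
x = 8.6302 cm

8.6302


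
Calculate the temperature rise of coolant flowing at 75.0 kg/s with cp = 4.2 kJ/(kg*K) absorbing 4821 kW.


dT = Q / (m_dot * cp)
dT = 4821 / (75.0 * 4.2)
dT = 15.305 C

15.305


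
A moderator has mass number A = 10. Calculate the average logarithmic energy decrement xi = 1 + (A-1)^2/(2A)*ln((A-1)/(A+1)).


xi = 1 + (A-1)^2/(2A) * ln((A-1)/(A+1))
xi = 1 + (10-1)^2/(2*10) * ln((10-1)/(10 +1))
xi = 0.18728

0.18728


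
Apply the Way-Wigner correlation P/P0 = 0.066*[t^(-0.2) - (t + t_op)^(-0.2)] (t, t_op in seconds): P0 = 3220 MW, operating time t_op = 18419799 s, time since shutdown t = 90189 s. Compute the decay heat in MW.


P/P0 = 0.066 * [t^(-0.2) - (t + t_op)^(-0.2)]
P/P0 = 0.066 * [90189^(-0.2) - (90189 + 18419799)^(-0.2)]
P/P0 = 0.066 * [0.1020867 - 0.03519806] = 0.004414650
P = 3220 * 0.004414650 = 14.215 MW

14.215


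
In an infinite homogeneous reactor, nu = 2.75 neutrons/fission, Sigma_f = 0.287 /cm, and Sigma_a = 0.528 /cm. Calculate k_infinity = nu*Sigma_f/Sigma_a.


k_inf = nu * Sigma_f / Sigma_a
k_inf = 2.75 * 0.287 / 0.528
k_inf = 1.4948

1.4948


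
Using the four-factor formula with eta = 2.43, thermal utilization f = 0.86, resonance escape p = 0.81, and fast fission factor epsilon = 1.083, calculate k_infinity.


k_inf = eta * f * p * epsilon
k_inf = 2.43 * 0.86 * 0.81 * 1.083
k_inf = 1.8332

1.8332


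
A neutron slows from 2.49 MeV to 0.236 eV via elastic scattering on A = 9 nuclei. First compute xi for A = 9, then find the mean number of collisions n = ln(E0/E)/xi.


xi = 1 + (A-1)^2/(2A)*ln((A-1)/(A+1)) = 0.2066007 (for A = 9)
n = ln(E0/E) / xi
n = ln(2.49e6 / 0.236) / 0.2066007
n = ln(1.055085e+07) / 0.2066007 = 78.275

78.275


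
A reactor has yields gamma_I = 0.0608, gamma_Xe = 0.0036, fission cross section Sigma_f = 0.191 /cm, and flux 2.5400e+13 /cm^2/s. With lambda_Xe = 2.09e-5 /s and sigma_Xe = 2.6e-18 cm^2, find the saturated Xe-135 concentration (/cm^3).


Xe_eq = (gamma_I + gamma_Xe) * Sigma_f * phi / (lambda_Xe + sigma_Xe * phi)
Numerator = (0.0608 + 0.0036) * 0.191 * 2.5400e+13 = 3.124302e+11
Denominator = 2.09e-5 + 2.6e-18 * 2.5400e+13 = 8.694000e-05
Xe_eq = 3.124302e+11 / 8.694000e-05 = 3.5936e+15 /cm^3

3.5936e+15


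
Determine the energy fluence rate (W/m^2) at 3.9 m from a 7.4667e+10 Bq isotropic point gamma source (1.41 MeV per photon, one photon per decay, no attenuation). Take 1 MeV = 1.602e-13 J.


psi = A * E * 1.602e-13 / (4*pi*r^2)
psi = 7.4667e+10 * 1.41 * 1.602e-13 / (4*pi*3.9^2)
psi = 8.8241e-05 W/m^2

8.8241e-05


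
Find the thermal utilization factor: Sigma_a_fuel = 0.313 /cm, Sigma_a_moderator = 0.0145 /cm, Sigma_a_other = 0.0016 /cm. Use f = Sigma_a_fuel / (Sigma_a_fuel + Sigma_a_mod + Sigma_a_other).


f = Sigma_a_fuel / (Sigma_a_fuel + Sigma_a_mod + Sigma_a_other)
f = 0.313 / (0.313 + 0.0145 + 0.0016)
f = 0.95108

0.95108


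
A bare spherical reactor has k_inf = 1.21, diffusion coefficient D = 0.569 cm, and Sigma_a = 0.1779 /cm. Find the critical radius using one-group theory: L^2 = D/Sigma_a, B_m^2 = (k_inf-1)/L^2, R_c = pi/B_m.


L^2 = D / Sigma_a = 0.569 / 0.1779 = 3.198426 cm^2
B_m^2 = (k_inf - 1) / L^2 = (1.21 - 1) / 3.198426 = 0.06565730 /cm^2
For a bare sphere: B_g = pi/R, so R_c = pi / sqrt(B_m^2)
R_c = pi / sqrt(0.06565730) = 12.261 cm

12.261


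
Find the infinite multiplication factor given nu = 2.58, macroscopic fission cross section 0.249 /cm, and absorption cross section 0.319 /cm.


k_inf = nu * Sigma_f / Sigma_a
k_inf = 2.58 * 0.249 / 0.319
k_inf = 2.0139

2.0139


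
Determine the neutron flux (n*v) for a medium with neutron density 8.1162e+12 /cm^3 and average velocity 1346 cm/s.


phi = n * v
phi = 8.1162e+12 * 1346
phi = 1.0924e+16 /cm^2/s

1.0924e+16


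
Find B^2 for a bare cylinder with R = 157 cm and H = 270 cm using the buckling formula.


B^2 = (2.405/R)^2 + (pi/H)^2
B^2 = (2.405/157)^2 + (pi/270)^2
B^2 = 3.7004e-04 /cm^2

3.7004e-04


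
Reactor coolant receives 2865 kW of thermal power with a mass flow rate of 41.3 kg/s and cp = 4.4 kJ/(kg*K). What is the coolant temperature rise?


dT = Q / (m_dot * cp)
dT = 2865 / (41.3 * 4.4)
dT = 15.766 C

15.766


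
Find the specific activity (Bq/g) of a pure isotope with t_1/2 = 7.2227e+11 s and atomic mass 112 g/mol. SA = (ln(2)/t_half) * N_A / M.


lambda = ln(2) / t_half = ln(2) / 7.2227e+11 = 9.596788e-13 /s
SA = lambda * N_A / M
SA = 9.596788e-13 * 6.022e23 / 112
SA = 5.1600e+09 Bq/g

5.1600e+09


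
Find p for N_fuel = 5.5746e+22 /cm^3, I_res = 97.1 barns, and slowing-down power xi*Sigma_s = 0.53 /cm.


p = exp(-N * I * 1e-24 / (xi*Sigma_s))
p = exp(-5.5746e+22 * 97.1 * 1e-24 / 0.53)
p = 3.6687e-05

3.6687e-05


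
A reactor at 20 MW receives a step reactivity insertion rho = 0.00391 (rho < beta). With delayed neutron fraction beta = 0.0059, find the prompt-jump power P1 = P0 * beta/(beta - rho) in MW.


P1/P0 = beta / (beta - rho)
P1/P0 = 0.0059 / (0.0059 - 0.00391) = 2.964824
P1 = 20 * 2.964824 = 59.296 MW

59.296


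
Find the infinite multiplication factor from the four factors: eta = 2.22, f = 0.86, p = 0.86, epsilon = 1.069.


k_inf = eta * f * p * epsilon
k_inf = 2.22 * 0.86 * 0.86 * 1.069
k_inf = 1.7552

1.7552


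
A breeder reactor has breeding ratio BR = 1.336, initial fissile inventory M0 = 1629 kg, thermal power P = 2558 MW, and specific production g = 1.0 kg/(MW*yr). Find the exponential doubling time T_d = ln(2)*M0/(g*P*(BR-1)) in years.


Breeding gain G = BR - 1 = 1.336 - 1 = 0.336
Fissile production rate = g * P * G = 1.0 * 2558 * 0.336 = 859.488 kg/yr
T_d = ln(2) * M0 / (g * P * G)
T_d = ln(2) * 1629 / 859.488 = 1.3137 yr

1.3137


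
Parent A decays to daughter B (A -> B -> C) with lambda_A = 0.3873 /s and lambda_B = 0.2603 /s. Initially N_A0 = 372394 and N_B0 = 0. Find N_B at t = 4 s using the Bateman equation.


N_B(t) = lambda_A * N_A0 / (lambda_B - lambda_A) * [exp(-lambda_A*t) - exp(-lambda_B*t)]
exp(-0.3873*4) = 0.2124178; exp(-0.2603*4) = 0.3530308
N_B = 0.3873 * 372394 / (0.2603 - 0.3873) * (0.2124178 - 0.3530308)
N_B = 159688

159688


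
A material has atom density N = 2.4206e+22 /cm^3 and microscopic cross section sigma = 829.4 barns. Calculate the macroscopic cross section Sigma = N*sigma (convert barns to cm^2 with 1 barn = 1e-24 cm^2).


Sigma = N * sigma_barns * 1e-24
Sigma = 2.4206e+22 * 829.4 * 1e-24
Sigma = 20.076 /cm

20.076


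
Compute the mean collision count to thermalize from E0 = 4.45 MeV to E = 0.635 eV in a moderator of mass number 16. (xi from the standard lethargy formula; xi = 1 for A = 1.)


xi = 1 + (A-1)^2/(2A)*ln((A-1)/(A+1)) = 0.1199467 (for A = 16)
n = ln(E0/E) / xi
n = ln(4.45e6 / 0.635) / 0.1199467
n = ln(7.007874e+06) / 0.1199467 = 131.41

131.41


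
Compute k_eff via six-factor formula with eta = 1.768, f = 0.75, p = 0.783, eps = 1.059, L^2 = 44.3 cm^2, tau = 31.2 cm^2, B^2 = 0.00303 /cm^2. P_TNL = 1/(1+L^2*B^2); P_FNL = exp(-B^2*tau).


k_inf = eta*f*p*eps = 1.768*0.75*0.783*1.059 = 1.099515
P_TNL = 1/(1 + L^2*B^2) = 1/(1 + 44.3*0.00303) = 0.8816562
P_FNL = exp(-B^2*tau) = exp(-0.00303*31.2) = 0.9097950
k_eff = k_inf * P_TNL * P_FNL = 1.099515 * 0.8816562 * 0.9097950
k_eff = 0.88195

0.88195


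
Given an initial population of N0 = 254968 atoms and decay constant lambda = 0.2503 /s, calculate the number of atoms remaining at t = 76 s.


N = N0 * exp(-lambda * t)
N = 254968 * exp(-0.2503 * 76)
N = 0.0013963

0.0013963


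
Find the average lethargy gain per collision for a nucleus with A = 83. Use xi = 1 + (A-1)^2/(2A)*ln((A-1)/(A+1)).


xi = 1 + (A-1)^2/(2A) * ln((A-1)/(A+1))
xi = 1 + (83-1)^2/(2*83) * ln((83-1)/(83 +1))
xi = 0.023904

0.023904


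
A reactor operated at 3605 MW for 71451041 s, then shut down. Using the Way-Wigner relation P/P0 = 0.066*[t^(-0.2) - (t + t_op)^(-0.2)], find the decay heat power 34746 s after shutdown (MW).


P/P0 = 0.066 * [t^(-0.2) - (t + t_op)^(-0.2)]
P/P0 = 0.066 * [34746^(-0.2) - (34746 + 71451041)^(-0.2)]
P/P0 = 0.066 * [0.1235433 - 0.02686310] = 0.006380893
P = 3605 * 0.006380893 = 23.003 MW

23.003


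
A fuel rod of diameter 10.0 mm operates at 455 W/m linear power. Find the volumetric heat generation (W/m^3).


r = D / 2 / 1000 = 10.0 / 2 / 1000 = 0.005 m
q''' = q' / (pi * r^2)
q''' = 455 / (pi * 0.005^2)
q''' = 5.7932e+06 W/m^3

5.7932e+06


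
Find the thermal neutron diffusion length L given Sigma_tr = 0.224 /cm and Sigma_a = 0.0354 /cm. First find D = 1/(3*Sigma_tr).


D = 1 / (3 * Sigma_tr) = 1 / (3 * 0.224) = 1.488095 cm
L = sqrt(D / Sigma_a)
L = sqrt(1.488095 / 0.0354)
L = 6.4836 cm

6.4836


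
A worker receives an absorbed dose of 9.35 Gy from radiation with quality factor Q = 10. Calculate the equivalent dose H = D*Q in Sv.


H = D * Q
H = 9.35 * 10
H = 93.500 Sv

93.500


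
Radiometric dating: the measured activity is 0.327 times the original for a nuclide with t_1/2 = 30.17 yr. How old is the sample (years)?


lambda = ln(2) / t_half = ln(2) / 30.17 = 0.02297472 /yr
t = -ln(A/A0) / lambda
t = -ln(0.327) / 0.02297472
t = 48.653 yr

48.653


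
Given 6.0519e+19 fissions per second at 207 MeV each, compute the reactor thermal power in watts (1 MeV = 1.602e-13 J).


P = fission_rate * E_MeV * 1.602e-13
P = 6.0519e+19 * 207 * 1.602e-13
P = 2.0069e+09 W

2.0069e+09


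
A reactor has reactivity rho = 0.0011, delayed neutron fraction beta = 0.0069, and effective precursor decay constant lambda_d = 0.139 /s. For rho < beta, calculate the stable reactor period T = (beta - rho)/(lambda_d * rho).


T = (beta - rho) / (lambda_d * rho)
T = (0.0069 - 0.0011) / (0.139 * 0.0011)
T = 37.933 s

37.933


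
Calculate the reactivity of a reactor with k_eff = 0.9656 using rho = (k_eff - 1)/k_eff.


rho = (k_eff - 1) / k_eff
rho = (0.9656 - 1) / 0.9656
rho = -0.035626

-0.035626


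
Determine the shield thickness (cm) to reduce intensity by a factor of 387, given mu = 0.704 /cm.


x = ln(factor) / mu
x = ln(387) / 0.704
x = 8.4637 cm

8.4637


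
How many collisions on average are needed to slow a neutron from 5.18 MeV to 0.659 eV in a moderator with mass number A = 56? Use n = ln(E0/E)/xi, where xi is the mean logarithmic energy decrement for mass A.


xi = 1 + (A-1)^2/(2A)*ln((A-1)/(A+1)) = 0.03529286 (for A = 56)
n = ln(E0/E) / xi
n = ln(5.18e6 / 0.659) / 0.03529286
n = ln(7.860395e+06) / 0.03529286 = 449.87

449.87


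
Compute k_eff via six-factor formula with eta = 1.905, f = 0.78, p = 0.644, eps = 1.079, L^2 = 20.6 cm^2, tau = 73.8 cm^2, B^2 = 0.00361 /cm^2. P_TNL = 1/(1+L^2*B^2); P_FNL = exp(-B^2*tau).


k_inf = eta*f*p*eps = 1.905*0.78*0.644*1.079 = 1.032516
P_TNL = 1/(1 + L^2*B^2) = 1/(1 + 20.6*0.00361) = 0.9307815
P_FNL = exp(-B^2*tau) = exp(-0.00361*73.8) = 0.7661188
k_eff = k_inf * P_TNL * P_FNL = 1.032516 * 0.9307815 * 0.7661188
k_eff = 0.73628

0.73628


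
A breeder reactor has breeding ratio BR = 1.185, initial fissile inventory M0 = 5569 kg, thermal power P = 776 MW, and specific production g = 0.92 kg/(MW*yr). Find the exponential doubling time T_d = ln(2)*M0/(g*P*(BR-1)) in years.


Breeding gain G = BR - 1 = 1.185 - 1 = 0.185
Fissile production rate = g * P * G = 0.92 * 776 * 0.185 = 132.0752 kg/yr
T_d = ln(2) * M0 / (g * P * G)
T_d = ln(2) * 5569 / 132.0752 = 29.227 yr

29.227


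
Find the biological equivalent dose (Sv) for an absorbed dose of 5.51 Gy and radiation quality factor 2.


H = D * Q
H = 5.51 * 2
H = 11.020 Sv

11.020


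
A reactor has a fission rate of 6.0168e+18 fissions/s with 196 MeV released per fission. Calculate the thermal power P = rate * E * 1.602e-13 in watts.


P = fission_rate * E_MeV * 1.602e-13
P = 6.0168e+18 * 196 * 1.602e-13
P = 1.8892e+08 W

1.8892e+08


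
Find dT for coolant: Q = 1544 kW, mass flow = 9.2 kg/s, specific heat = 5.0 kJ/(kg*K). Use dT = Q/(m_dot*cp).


dT = Q / (m_dot * cp)
dT = 1544 / (9.2 * 5.0)
dT = 33.565 C

33.565


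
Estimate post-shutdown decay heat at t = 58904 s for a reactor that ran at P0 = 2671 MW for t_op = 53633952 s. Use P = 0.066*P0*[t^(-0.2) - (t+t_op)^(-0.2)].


P/P0 = 0.066 * [t^(-0.2) - (t + t_op)^(-0.2)]
P/P0 = 0.066 * [58904^(-0.2) - (58904 + 53633952)^(-0.2)]
P/P0 = 0.066 * [0.1111658 - 0.02844570] = 0.005459527
P = 2671 * 0.005459527 = 14.582 MW

14.582


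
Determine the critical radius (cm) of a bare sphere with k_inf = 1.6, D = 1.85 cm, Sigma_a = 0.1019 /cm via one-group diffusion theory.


L^2 = D / Sigma_a = 1.85 / 0.1019 = 18.15505 cm^2
B_m^2 = (k_inf - 1) / L^2 = (1.6 - 1) / 18.15505 = 0.03304866 /cm^2
For a bare sphere: B_g = pi/R, so R_c = pi / sqrt(B_m^2)
R_c = pi / sqrt(0.03304866) = 17.281 cm

17.281


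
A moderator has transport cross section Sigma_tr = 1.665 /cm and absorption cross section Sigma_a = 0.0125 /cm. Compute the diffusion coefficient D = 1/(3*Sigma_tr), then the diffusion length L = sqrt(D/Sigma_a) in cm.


D = 1 / (3 * Sigma_tr) = 1 / (3 * 1.665) = 0.2002002 cm
L = sqrt(D / Sigma_a)
L = sqrt(0.2002002 / 0.0125)
L = 4.0020 cm

4.0020


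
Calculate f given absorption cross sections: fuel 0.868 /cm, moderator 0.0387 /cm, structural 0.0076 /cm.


f = Sigma_a_fuel / (Sigma_a_fuel + Sigma_a_mod + Sigma_a_other)
f = 0.868 / (0.868 + 0.0387 + 0.0076)
f = 0.94936

0.94936


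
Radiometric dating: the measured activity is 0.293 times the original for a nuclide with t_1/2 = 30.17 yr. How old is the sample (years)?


lambda = ln(2) / t_half = ln(2) / 30.17 = 0.02297472 /yr
t = -ln(A/A0) / lambda
t = -ln(0.293) / 0.02297472
t = 53.432 yr

53.432


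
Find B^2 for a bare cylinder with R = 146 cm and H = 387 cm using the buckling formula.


B^2 = (2.405/R)^2 + (pi/H)^2
B^2 = (2.405/146)^2 + (pi/387)^2
B^2 = 3.3725e-04 /cm^2

3.3725e-04


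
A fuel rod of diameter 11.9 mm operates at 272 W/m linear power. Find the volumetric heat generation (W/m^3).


r = D / 2 / 1000 = 11.9 / 2 / 1000 = 0.00595 m
q''' = q' / (pi * r^2)
q''' = 272 / (pi * 0.00595^2)
q''' = 2.4456e+06 W/m^3

2.4456e+06


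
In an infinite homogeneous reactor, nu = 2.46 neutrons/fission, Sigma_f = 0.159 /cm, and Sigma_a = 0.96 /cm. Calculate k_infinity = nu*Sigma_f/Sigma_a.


k_inf = nu * Sigma_f / Sigma_a
k_inf = 2.46 * 0.159 / 0.96
k_inf = 0.40744

0.40744


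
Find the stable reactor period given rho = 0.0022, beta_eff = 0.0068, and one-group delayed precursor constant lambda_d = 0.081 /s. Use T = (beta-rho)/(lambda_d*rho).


T = (beta - rho) / (lambda_d * rho)
T = (0.0068 - 0.0022) / (0.081 * 0.0022)
T = 25.814 s

25.814


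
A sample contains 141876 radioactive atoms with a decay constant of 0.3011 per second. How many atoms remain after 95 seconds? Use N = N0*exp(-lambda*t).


N = N0 * exp(-lambda * t)
N = 141876 * exp(-0.3011 * 95)
N = 5.3596e-08

5.3596e-08


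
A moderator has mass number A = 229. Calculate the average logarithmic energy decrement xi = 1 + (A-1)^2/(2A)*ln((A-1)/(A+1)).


xi = 1 + (A-1)^2/(2A) * ln((A-1)/(A+1))
xi = 1 + (229-1)^2/(2*229) * ln((229-1)/(229 +1))
xi = 0.0087083

0.0087083


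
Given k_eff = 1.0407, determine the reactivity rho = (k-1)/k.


rho = (k_eff - 1) / k_eff
rho = (1.0407 - 1) / 1.0407
rho = 0.039108

0.039108


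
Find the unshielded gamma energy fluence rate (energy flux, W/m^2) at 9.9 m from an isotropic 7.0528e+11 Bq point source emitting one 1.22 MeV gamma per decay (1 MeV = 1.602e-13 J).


psi = A * E * 1.602e-13 / (4*pi*r^2)
psi = 7.0528e+11 * 1.22 * 1.602e-13 / (4*pi*9.9^2)
psi = 1.1192e-04 W/m^2

1.1192e-04


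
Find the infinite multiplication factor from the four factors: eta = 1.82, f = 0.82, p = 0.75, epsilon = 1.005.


k_inf = eta * f * p * epsilon
k_inf = 1.82 * 0.82 * 0.75 * 1.005
k_inf = 1.1249

1.1249


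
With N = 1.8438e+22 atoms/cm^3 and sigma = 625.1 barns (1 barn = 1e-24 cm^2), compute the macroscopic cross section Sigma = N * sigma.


Sigma = N * sigma_barns * 1e-24
Sigma = 1.8438e+22 * 625.1 * 1e-24
Sigma = 11.526 /cm

11.526


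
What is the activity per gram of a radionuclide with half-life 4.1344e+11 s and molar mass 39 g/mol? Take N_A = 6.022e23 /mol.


lambda = ln(2) / t_half = ln(2) / 4.1344e+11 = 1.676536e-12 /s
SA = lambda * N_A / M
SA = 1.676536e-12 * 6.022e23 / 39
SA = 2.5887e+10 Bq/g

2.5887e+10


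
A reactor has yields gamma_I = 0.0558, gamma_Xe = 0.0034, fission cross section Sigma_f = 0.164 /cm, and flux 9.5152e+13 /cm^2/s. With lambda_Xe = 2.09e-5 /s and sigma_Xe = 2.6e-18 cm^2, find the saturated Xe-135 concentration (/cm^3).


Xe_eq = (gamma_I + gamma_Xe) * Sigma_f * phi / (lambda_Xe + sigma_Xe * phi)
Numerator = (0.0558 + 0.0034) * 0.164 * 9.5152e+13 = 9.238117e+11
Denominator = 2.09e-5 + 2.6e-18 * 9.5152e+13 = 2.682952e-04
Xe_eq = 9.238117e+11 / 2.682952e-04 = 3.4433e+15 /cm^3

3.4433e+15


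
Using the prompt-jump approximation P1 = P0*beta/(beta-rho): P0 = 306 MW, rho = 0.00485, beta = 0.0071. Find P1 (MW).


P1/P0 = beta / (beta - rho)
P1/P0 = 0.0071 / (0.0071 - 0.00485) = 3.155556
P1 = 306 * 3.155556 = 965.60 MW

965.60


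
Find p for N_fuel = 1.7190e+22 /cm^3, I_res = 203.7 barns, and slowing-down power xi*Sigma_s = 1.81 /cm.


p = exp(-N * I * 1e-24 / (xi*Sigma_s))
p = exp(-1.7190e+22 * 203.7 * 1e-24 / 1.81)
p = 0.14448

0.14448


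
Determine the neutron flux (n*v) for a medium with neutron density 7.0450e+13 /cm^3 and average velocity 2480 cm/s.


phi = n * v
phi = 7.0450e+13 * 2480
phi = 1.7472e+17 /cm^2/s

1.7472e+17
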